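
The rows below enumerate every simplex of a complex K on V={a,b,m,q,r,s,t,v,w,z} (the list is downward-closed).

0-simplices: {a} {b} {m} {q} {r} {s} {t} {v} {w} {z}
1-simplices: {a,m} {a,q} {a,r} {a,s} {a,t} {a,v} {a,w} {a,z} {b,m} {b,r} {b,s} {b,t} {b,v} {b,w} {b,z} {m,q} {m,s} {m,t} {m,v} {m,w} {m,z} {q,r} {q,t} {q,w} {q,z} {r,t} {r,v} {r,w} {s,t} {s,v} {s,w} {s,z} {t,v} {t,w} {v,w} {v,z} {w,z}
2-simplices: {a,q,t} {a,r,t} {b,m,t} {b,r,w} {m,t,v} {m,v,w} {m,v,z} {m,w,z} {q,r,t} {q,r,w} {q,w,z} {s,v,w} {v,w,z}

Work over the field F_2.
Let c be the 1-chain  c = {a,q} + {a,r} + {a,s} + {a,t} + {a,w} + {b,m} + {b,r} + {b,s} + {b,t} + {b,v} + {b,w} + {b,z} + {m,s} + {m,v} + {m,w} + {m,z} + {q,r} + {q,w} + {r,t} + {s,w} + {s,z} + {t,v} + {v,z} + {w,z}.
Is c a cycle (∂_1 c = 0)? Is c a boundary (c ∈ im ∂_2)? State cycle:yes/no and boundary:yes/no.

n_0=10 n_1=37 n_2=13  [Z2]
∂1: piv[am,aq,ar,as,at,av,aw,az,bm] rk=9  ker:br,bs,bt,bv,bw,bz,mq,ms,mt,mv,mw,mz,qr,qt,qw,qz,rt,rv,rw,st,sv,sw,sz,tv,tw,vw,vz,wz
∂2: piv[aqt,art,bmt,brw,mtv,mvw,mvz,mwz,qrt,qrw,qwz,svw] rk=12  ker:vwz
∂1c = {a} + {b} + {m} + {q} + {s} + {z}

cycle:no boundary:no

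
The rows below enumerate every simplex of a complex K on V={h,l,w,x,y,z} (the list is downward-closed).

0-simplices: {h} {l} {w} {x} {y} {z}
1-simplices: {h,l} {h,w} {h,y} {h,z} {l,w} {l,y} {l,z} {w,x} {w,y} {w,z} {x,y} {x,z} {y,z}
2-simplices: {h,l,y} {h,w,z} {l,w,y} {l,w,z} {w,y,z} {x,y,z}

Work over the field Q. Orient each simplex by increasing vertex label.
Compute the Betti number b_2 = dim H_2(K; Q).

b_2=0

n_0=6 n_1=13 n_2=6  [Q]
∂1: piv[hl,hw,hy,hz,wx] rk=5  ker:lw,ly,lz,wy,wz,xy,xz,yz
∂2: piv[hly,hwz,lwy,lwz,wyz,xyz] rk=6
b_2=(6−6)−0=0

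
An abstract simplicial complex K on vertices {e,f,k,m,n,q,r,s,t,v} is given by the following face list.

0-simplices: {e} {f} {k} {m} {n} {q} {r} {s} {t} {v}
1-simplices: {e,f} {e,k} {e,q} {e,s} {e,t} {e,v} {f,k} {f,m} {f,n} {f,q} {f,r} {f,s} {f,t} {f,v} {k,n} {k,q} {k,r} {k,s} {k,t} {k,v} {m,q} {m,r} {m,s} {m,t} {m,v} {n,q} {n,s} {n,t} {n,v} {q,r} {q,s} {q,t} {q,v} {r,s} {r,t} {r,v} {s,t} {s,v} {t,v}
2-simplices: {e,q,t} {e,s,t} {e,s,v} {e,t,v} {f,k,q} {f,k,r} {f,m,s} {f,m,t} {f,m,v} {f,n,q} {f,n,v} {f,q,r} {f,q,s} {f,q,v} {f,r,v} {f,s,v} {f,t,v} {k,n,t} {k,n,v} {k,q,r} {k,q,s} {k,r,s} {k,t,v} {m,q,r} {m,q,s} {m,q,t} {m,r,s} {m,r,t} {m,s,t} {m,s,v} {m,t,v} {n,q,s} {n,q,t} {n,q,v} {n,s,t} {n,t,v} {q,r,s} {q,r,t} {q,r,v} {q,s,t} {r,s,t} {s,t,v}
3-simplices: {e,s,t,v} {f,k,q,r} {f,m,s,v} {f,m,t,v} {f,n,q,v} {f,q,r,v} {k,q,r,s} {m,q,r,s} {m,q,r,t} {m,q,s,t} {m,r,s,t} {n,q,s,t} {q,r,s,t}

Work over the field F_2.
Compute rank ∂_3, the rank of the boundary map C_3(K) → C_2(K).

rank∂_3=12

n_0=10 n_1=39 n_2=42 n_3=13  [Z2]
∂1: piv[ef,ek,eq,es,et,ev,fm,fn,fr] rk=9  ker:fk,fq,fs,ft,fv,kn,kq,kr,ks,kt,kv,mq,mr,ms,mt,mv,nq,ns,nt,nv,qr,qs,qt,qv,rs,rt,rv,st,sv,tv
∂2: piv[eqt,est,esv,etv,fkq,fkr,fms,fmt,fmv,fnq,fnv,fqr,fqs,fqv,frv,fsv,ftv,knt,knv,kqs,krs,ktv,mqr,mqs,mqt,mrt,nqs] rk=27  ker:kqr,mrs,mst,msv,mtv,nqt,nqv,nst,ntv,qrs,qrt,qrv,qst,rst,stv
∂3: piv[estv,fkqr,fmsv,fmtv,fnqv,fqrv,kqrs,mqrs,mqrt,mqst,mrst,nqst] rk=12  ker:qrst
rk∂_3=12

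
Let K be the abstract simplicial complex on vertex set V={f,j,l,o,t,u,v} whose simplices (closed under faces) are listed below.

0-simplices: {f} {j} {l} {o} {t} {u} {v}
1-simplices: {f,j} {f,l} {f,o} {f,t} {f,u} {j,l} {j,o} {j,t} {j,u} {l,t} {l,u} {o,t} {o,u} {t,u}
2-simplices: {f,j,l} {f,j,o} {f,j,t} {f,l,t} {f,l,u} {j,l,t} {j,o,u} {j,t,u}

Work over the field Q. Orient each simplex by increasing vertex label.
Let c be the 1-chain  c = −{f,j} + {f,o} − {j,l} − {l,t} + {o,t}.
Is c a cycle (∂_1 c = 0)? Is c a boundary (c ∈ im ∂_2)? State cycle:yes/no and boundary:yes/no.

cycle:yes boundary:no

n_0=7 n_1=14 n_2=8  [Q]
∂1: piv[fj,fl,fo,ft,fu] rk=5  ker:jl,jo,jt,ju,lt,lu,ot,ou,tu
∂2: piv[fjl,fjo,fjt,flt,flu,jou,jtu] rk=7  ker:jlt
∂1c = 0
c vs im∂2: residual ≠ 0 ⇒ not boundary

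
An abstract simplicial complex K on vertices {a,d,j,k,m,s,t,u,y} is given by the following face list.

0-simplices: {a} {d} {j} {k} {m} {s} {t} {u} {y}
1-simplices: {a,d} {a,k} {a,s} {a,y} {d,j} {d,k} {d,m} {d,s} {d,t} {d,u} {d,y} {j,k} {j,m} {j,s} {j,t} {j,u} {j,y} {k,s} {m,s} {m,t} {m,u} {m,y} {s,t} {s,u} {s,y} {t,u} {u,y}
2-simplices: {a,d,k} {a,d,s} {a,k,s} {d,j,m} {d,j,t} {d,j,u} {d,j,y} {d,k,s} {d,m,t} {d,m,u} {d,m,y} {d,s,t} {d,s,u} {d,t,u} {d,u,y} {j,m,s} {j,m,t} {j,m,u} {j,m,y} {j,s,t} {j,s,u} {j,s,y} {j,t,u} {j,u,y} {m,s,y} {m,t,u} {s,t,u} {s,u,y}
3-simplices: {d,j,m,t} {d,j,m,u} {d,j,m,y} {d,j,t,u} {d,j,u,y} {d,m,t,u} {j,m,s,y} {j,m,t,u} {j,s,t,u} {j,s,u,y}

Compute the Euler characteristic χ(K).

n_0=9 n_1=27 n_2=28 n_3=10
χ=+9−27+28−10=0

χ(K)=0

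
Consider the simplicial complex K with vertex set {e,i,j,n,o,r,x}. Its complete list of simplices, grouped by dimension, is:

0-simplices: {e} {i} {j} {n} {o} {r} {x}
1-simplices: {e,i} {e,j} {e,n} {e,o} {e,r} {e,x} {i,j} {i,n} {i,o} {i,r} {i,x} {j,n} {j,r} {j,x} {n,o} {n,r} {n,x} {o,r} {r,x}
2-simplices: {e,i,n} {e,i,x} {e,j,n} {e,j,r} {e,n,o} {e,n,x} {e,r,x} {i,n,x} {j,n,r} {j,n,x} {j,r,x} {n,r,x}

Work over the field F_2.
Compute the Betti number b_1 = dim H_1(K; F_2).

n_0=7 n_1=19 n_2=12  [Z2]
∂1: piv[ei,ej,en,eo,er,ex] rk=6  ker:ij,in,io,ir,ix,jn,jr,jx,no,nr,nx,or,rx
∂2: piv[ein,eix,ejn,ejr,eno,enx,erx,jnr,jnx] rk=9  ker:inx,jrx,nrx
b_1=(19−6)−9=4

b_1=4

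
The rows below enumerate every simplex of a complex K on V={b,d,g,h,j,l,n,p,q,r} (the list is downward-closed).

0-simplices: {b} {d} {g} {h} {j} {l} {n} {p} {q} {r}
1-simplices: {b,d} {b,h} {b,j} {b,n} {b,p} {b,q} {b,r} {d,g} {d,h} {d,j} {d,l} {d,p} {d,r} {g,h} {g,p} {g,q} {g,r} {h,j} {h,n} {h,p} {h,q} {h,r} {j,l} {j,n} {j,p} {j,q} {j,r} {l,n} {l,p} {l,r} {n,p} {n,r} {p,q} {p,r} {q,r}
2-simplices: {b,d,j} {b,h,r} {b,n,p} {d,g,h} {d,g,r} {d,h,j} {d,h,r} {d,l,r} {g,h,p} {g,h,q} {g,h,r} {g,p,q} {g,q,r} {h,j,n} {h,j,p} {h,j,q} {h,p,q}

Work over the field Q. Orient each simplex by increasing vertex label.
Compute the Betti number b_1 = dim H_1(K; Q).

n_0=10 n_1=35 n_2=17  [Q]
∂1: piv[bd,bh,bj,bn,bp,bq,br,dg,dl] rk=9  ker:dh,dj,dp,dr,gh,gp,gq,gr,hj,hn,hp,hq,hr,jl,jn,jp,jq,jr,ln,lp,lr,np,nr,pq,pr,qr
∂2: piv[bdj,bhr,bnp,dgh,dgr,dhj,dhr,dlr,ghp,ghq,gpq,gqr,hjn,hjp,hjq] rk=15  ker:ghr,hpq
b_1=(35−9)−15=11

b_1=11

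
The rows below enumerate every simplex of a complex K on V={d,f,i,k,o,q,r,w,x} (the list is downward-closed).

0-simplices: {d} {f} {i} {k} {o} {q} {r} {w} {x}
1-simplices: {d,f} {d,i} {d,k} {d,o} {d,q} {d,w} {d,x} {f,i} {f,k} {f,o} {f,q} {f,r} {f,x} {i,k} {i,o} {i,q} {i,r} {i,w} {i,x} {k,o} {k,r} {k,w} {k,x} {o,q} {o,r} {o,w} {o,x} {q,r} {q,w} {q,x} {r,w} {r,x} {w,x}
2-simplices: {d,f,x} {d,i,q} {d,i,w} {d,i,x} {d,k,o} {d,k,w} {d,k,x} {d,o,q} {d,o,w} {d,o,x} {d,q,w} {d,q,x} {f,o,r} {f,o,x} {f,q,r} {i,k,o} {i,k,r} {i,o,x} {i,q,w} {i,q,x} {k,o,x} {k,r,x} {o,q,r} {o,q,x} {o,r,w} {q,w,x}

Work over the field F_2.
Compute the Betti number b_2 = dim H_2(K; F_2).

n_0=9 n_1=33 n_2=26  [Z2]
∂1: piv[df,di,dk,do,dq,dw,dx,fr] rk=8  ker:fi,fk,fo,fq,fx,ik,io,iq,ir,iw,ix,ko,kr,kw,kx,oq,or,ow,ox,qr,qw,qx,rw,rx,wx
∂2: piv[dfx,diq,diw,dix,dko,dkw,dkx,doq,dow,dox,dqw,dqx,for,fox,fqr,iko,ikr,iox,krx,oqr,orw,qwx] rk=22  ker:iqw,iqx,kox,oqx
b_2=(26−22)−0=4

b_2=4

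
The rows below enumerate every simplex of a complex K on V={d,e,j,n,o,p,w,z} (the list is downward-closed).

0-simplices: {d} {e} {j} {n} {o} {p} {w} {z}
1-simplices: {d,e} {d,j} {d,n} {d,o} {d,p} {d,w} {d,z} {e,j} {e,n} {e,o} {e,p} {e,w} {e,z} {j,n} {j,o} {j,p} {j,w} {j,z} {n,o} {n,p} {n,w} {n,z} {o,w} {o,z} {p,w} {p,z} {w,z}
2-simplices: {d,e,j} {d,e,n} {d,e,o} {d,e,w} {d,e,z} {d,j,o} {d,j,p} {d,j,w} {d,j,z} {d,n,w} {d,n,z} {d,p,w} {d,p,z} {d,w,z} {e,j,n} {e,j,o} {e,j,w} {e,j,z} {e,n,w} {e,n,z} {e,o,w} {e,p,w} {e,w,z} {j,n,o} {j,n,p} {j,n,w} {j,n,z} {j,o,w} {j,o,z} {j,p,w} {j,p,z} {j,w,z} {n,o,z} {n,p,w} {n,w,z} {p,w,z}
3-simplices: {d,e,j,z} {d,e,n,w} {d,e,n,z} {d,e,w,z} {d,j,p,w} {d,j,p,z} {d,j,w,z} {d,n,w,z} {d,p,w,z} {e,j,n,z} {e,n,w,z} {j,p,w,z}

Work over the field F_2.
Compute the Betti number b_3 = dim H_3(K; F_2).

n_0=8 n_1=27 n_2=36 n_3=12  [Z2]
∂1: piv[de,dj,dn,do,dp,dw,dz] rk=7  ker:ej,en,eo,ep,ew,ez,jn,jo,jp,jw,jz,no,np,nw,nz,ow,oz,pw,pz,wz
∂2: piv[dej,den,deo,dew,dez,djo,djp,djw,djz,dnw,dnz,dpw,dpz,dwz,ejn,eow,epw,jno,jnp,joz] rk=20  ker:ejo,ejw,ejz,enw,enz,ewz,jnw,jnz,jow,jpw,jpz,jwz,noz,npw,nwz,pwz
∂3: piv[dejz,denw,denz,dewz,djpw,djpz,djwz,dnwz,dpwz,ejnz] rk=10  ker:enwz,jpwz
b_3=(12−10)−0=2

b_3=2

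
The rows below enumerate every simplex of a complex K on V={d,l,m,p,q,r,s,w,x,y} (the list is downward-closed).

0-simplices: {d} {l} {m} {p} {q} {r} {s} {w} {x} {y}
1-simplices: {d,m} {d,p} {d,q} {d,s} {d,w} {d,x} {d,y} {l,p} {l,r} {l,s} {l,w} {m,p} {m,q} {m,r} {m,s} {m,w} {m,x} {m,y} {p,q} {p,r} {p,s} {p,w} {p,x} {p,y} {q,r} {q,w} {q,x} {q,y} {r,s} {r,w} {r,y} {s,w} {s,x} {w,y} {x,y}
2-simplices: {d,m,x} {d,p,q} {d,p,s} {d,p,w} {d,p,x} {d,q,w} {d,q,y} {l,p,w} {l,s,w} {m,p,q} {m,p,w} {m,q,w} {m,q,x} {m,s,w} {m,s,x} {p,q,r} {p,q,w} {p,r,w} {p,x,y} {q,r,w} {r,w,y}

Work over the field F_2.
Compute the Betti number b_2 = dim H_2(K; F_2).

n_0=10 n_1=35 n_2=21  [Z2]
∂1: piv[dm,dp,dq,ds,dw,dx,dy,lp,lr] rk=9  ker:ls,lw,mp,mq,mr,ms,mw,mx,my,pq,pr,ps,pw,px,py,qr,qw,qx,qy,rs,rw,ry,sw,sx,wy,xy
∂2: piv[dmx,dpq,dps,dpw,dpx,dqw,dqy,lpw,lsw,mpq,mpw,mqx,msw,msx,pqr,prw,pxy,rwy] rk=18  ker:mqw,pqw,qrw
b_2=(21−18)−0=3

b_2=3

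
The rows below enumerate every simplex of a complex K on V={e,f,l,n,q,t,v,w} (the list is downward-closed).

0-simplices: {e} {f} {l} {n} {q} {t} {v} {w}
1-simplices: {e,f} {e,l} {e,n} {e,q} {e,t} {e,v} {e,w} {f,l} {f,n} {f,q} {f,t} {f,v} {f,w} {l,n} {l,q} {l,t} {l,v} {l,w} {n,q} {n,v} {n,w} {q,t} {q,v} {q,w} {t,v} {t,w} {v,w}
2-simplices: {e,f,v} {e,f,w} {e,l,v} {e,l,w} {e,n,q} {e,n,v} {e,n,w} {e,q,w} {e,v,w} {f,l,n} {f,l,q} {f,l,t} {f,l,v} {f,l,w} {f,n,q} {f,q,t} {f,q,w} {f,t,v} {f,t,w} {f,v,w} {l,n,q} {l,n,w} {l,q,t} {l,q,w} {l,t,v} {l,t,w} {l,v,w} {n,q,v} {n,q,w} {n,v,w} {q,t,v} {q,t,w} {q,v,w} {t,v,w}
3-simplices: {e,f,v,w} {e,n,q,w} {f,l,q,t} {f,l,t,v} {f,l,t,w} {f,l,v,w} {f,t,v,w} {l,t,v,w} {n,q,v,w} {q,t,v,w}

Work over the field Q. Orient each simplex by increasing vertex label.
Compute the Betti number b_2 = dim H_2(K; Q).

n_0=8 n_1=27 n_2=34 n_3=10  [Q]
∂1: piv[ef,el,en,eq,et,ev,ew] rk=7  ker:fl,fn,fq,ft,fv,fw,ln,lq,lt,lv,lw,nq,nv,nw,qt,qv,qw,tv,tw,vw
∂2: piv[efv,efw,elv,elw,enq,env,enw,eqw,evw,fln,flq,flt,flv,fnq,fqt,fqw,ftv,ftw,nqv] rk=19  ker:flw,fvw,lnq,lnw,lqt,lqw,ltv,ltw,lvw,nqw,nvw,qtv,qtw,qvw,tvw
∂3: piv[efvw,enqw,flqt,fltv,fltw,flvw,ftvw,nqvw,qtvw] rk=9  ker:ltvw
b_2=(34−19)−9=6

b_2=6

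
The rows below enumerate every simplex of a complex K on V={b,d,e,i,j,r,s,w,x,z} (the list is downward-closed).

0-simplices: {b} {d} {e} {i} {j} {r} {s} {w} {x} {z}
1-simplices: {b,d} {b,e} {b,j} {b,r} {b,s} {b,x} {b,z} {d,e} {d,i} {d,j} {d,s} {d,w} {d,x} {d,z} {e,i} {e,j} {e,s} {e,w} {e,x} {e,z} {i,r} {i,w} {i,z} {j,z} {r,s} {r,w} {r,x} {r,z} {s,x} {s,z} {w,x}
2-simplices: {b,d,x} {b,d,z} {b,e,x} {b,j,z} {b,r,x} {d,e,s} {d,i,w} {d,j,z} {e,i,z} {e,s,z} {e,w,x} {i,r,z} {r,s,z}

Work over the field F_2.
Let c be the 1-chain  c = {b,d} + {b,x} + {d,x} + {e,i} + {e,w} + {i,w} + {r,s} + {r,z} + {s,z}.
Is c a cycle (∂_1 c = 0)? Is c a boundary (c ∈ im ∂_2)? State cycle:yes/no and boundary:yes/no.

cycle:yes boundary:no

n_0=10 n_1=31 n_2=13  [Z2]
∂1: piv[bd,be,bj,br,bs,bx,bz,di,dw] rk=9  ker:de,dj,ds,dx,dz,ei,ej,es,ew,ex,ez,ir,iw,iz,jz,rs,rw,rx,rz,sx,sz,wx
∂2: piv[bdx,bdz,bex,bjz,brx,des,diw,djz,eiz,esz,ewx,irz,rsz] rk=13
∂1c = 0
c vs im∂2: residual ≠ 0 ⇒ not boundary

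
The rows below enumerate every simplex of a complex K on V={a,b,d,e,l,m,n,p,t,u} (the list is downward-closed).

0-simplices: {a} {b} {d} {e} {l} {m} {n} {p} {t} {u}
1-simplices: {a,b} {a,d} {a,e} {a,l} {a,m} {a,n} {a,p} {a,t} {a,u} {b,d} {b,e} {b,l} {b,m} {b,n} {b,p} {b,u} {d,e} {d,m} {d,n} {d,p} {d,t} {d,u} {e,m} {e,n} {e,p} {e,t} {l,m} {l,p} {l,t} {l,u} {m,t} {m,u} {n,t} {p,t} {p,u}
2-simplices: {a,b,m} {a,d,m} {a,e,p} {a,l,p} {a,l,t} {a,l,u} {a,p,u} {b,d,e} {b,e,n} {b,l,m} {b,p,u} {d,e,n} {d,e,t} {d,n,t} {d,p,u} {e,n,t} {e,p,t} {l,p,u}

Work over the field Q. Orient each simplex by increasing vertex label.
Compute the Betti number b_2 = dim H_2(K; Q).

b_2=2

n_0=10 n_1=35 n_2=18  [Q]
∂1: piv[ab,ad,ae,al,am,an,ap,at,au] rk=9  ker:bd,be,bl,bm,bn,bp,bu,de,dm,dn,dp,dt,du,em,en,ep,et,lm,lp,lt,lu,mt,mu,nt,pt,pu
∂2: piv[abm,adm,aep,alp,alt,alu,apu,bde,ben,blm,bpu,den,det,dnt,dpu,ept] rk=16  ker:ent,lpu
b_2=(18−16)−0=2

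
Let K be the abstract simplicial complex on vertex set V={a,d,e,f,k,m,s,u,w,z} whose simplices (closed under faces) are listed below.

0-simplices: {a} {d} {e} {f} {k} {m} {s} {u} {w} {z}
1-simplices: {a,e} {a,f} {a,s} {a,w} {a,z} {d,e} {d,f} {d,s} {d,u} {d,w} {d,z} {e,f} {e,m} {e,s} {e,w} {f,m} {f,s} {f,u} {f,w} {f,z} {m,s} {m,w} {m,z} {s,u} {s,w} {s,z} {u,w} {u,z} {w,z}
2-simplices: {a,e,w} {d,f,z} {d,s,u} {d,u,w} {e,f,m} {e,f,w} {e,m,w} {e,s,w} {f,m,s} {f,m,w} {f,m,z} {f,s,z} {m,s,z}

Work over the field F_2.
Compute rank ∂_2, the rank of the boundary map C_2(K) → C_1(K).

rank∂_2=11

n_0=10 n_1=29 n_2=13  [Z2]
∂1: piv[ae,af,as,aw,az,de,du,em] rk=8  ker:df,ds,dw,dz,ef,es,ew,fm,fs,fu,fw,fz,ms,mw,mz,su,sw,sz,uw,uz,wz
∂2: piv[aew,dfz,dsu,duw,efm,efw,emw,esw,fms,fmz,fsz] rk=11  ker:fmw,msz
rk∂_2=11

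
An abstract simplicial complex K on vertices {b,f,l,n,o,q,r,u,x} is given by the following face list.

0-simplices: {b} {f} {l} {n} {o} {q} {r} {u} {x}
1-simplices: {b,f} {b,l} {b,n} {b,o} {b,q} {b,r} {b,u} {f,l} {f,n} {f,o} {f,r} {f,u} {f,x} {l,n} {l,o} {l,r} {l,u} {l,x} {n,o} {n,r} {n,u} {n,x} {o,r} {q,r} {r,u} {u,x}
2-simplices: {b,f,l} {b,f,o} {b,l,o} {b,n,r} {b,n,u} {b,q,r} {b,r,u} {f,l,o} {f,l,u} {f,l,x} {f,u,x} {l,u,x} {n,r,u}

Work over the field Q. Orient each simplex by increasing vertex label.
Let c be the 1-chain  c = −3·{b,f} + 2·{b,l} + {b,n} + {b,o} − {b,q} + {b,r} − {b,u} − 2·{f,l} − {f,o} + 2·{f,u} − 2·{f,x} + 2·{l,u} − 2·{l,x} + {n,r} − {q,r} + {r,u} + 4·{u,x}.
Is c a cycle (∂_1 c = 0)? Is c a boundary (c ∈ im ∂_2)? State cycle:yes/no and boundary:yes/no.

cycle:yes boundary:yes

n_0=9 n_1=26 n_2=13  [Q]
∂1: piv[bf,bl,bn,bo,bq,br,bu,fx] rk=8  ker:fl,fn,fo,fr,fu,ln,lo,lr,lu,lx,no,nr,nu,nx,or,qr,ru,ux
∂2: piv[bfl,bfo,blo,bnr,bnu,bqr,bru,flu,flx,fux] rk=10  ker:flo,lux,nru
∂1c = 0
c vs im∂2: reduces to 0 ⇒ boundary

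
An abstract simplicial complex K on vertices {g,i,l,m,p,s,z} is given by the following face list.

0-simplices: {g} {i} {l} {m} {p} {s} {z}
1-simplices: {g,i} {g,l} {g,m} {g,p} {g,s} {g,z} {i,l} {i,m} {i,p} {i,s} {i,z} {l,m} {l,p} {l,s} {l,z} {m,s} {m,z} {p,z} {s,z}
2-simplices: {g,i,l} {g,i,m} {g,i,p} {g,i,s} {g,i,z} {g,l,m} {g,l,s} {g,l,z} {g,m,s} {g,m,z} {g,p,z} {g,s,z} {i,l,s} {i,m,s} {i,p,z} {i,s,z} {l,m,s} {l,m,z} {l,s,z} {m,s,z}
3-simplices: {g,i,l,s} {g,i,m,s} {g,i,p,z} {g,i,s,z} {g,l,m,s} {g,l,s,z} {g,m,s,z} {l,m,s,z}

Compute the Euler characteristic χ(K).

χ(K)=0

n_0=7 n_1=19 n_2=20 n_3=8
χ=+7−19+20−8=0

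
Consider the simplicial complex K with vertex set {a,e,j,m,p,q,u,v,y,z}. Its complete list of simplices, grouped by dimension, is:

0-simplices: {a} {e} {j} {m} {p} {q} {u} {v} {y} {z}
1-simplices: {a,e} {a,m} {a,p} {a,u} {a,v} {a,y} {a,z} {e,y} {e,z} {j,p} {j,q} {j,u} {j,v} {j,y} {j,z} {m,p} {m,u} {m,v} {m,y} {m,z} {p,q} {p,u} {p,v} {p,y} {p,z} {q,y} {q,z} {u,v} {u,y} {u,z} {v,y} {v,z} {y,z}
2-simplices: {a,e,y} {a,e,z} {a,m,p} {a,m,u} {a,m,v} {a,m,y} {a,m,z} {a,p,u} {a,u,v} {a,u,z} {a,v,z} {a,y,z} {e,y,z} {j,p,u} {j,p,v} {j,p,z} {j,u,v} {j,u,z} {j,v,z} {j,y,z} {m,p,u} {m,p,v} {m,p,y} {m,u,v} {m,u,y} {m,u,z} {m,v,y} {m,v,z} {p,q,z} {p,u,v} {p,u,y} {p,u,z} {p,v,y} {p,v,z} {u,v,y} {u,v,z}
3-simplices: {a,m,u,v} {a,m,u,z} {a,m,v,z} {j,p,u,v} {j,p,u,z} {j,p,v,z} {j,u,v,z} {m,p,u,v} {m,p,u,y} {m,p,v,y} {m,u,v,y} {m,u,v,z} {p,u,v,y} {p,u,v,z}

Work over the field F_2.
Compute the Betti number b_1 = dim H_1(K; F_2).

n_0=10 n_1=33 n_2=36 n_3=14  [Z2]
∂1: piv[ae,am,ap,au,av,ay,az,jp,jq] rk=9  ker:ey,ez,ju,jv,jy,jz,mp,mu,mv,my,mz,pq,pu,pv,py,pz,qy,qz,uv,uy,uz,vy,vz,yz
∂2: piv[aey,aez,amp,amu,amv,amy,amz,apu,auv,auz,avz,ayz,jpu,jpv,jpz,juv,juz,jyz,mpy,muy,mvy,pqz] rk=22  ker:eyz,jvz,mpu,mpv,muv,muz,mvz,puv,puy,puz,pvy,pvz,uvy,uvz
∂3: piv[amuv,amuz,amvz,jpuv,jpuz,jpvz,juvz,mpuv,mpuy,mpvy,muvy,muvz] rk=12  ker:puvy,puvz
b_1=(33−9)−22=2

b_1=2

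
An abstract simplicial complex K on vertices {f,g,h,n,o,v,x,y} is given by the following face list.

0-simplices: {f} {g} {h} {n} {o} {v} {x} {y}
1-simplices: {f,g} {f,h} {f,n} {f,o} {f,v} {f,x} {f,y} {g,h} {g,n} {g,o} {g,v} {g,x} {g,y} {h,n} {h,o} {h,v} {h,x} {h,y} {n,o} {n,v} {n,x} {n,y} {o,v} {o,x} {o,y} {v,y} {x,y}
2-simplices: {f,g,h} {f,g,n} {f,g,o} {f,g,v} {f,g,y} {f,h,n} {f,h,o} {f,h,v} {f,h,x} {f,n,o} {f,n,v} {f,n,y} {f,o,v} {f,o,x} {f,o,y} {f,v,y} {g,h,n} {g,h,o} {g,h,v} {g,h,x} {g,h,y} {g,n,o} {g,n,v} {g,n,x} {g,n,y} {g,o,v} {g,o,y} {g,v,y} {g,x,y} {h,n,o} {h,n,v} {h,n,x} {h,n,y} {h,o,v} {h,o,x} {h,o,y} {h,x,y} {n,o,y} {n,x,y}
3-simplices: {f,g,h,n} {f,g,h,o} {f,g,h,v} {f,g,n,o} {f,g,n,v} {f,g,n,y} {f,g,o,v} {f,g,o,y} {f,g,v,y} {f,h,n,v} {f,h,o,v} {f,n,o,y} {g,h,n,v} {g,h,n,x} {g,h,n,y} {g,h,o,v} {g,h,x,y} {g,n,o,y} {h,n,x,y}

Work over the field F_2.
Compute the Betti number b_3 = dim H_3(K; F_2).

b_3=3

n_0=8 n_1=27 n_2=39 n_3=19  [Z2]
∂1: piv[fg,fh,fn,fo,fv,fx,fy] rk=7  ker:gh,gn,go,gv,gx,gy,hn,ho,hv,hx,hy,no,nv,nx,ny,ov,ox,oy,vy,xy
∂2: piv[fgh,fgn,fgo,fgv,fgy,fhn,fho,fhv,fhx,fno,fnv,fny,fov,fox,foy,fvy,ghx,ghy,gnx,gxy] rk=20  ker:ghn,gho,ghv,gno,gnv,gny,gov,goy,gvy,hno,hnv,hnx,hny,hov,hox,hoy,hxy,noy,nxy
∂3: piv[fghn,fgho,fghv,fgno,fgnv,fgny,fgov,fgoy,fgvy,fhnv,fhov,fnoy,ghnx,ghny,ghxy,hnxy] rk=16  ker:ghnv,ghov,gnoy
b_3=(19−16)−0=3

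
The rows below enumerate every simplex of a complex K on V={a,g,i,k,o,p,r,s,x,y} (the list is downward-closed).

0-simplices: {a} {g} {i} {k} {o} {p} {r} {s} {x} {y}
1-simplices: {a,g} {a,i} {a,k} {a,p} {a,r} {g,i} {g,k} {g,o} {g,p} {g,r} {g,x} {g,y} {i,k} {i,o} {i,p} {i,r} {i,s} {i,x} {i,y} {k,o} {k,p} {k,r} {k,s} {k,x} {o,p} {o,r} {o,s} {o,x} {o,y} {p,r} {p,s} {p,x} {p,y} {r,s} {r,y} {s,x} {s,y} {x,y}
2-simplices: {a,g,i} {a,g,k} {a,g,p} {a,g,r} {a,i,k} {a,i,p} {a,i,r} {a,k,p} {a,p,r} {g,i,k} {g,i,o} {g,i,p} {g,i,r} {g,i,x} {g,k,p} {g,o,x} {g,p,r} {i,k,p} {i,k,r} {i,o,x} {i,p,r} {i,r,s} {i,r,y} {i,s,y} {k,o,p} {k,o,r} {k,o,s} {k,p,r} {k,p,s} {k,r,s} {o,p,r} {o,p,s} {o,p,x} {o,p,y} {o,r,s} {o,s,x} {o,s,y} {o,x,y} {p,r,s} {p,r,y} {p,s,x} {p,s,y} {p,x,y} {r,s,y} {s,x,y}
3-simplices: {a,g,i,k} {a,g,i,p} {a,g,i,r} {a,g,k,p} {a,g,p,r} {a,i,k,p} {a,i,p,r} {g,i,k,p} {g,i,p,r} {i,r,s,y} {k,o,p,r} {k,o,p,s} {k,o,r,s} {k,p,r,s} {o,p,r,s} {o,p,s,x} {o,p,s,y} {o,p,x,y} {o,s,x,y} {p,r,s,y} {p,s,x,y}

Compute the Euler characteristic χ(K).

χ(K)=-4

n_0=10 n_1=38 n_2=45 n_3=21
χ=+10−38+45−21=-4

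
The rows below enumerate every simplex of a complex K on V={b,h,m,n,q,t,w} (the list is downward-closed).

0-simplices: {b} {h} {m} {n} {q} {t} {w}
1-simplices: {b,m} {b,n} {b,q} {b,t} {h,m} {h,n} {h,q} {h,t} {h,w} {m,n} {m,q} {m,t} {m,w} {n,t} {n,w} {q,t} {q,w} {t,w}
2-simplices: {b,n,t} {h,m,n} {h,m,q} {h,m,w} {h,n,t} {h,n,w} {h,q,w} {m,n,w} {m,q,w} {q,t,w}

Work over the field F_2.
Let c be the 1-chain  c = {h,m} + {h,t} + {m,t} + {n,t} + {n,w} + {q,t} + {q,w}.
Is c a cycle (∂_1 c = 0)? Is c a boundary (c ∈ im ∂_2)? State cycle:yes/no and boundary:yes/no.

cycle:yes boundary:no

n_0=7 n_1=18 n_2=10  [Z2]
∂1: piv[bm,bn,bq,bt,hm,hw] rk=6  ker:hn,hq,ht,mn,mq,mt,mw,nt,nw,qt,qw,tw
∂2: piv[bnt,hmn,hmq,hmw,hnt,hnw,hqw,qtw] rk=8  ker:mnw,mqw
∂1c = 0
c vs im∂2: residual ≠ 0 ⇒ not boundary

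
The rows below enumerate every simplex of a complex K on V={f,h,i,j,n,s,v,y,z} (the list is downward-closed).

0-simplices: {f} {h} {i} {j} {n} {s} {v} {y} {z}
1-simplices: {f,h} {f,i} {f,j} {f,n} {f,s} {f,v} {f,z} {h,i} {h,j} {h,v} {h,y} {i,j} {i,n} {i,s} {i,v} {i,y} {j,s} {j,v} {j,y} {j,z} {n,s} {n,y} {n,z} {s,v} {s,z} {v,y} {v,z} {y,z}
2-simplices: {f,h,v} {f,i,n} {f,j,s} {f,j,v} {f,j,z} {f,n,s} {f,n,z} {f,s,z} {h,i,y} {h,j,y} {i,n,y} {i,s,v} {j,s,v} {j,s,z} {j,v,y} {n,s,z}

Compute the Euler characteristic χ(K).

n_0=9 n_1=28 n_2=16
χ=+9−28+16=-3

χ(K)=-3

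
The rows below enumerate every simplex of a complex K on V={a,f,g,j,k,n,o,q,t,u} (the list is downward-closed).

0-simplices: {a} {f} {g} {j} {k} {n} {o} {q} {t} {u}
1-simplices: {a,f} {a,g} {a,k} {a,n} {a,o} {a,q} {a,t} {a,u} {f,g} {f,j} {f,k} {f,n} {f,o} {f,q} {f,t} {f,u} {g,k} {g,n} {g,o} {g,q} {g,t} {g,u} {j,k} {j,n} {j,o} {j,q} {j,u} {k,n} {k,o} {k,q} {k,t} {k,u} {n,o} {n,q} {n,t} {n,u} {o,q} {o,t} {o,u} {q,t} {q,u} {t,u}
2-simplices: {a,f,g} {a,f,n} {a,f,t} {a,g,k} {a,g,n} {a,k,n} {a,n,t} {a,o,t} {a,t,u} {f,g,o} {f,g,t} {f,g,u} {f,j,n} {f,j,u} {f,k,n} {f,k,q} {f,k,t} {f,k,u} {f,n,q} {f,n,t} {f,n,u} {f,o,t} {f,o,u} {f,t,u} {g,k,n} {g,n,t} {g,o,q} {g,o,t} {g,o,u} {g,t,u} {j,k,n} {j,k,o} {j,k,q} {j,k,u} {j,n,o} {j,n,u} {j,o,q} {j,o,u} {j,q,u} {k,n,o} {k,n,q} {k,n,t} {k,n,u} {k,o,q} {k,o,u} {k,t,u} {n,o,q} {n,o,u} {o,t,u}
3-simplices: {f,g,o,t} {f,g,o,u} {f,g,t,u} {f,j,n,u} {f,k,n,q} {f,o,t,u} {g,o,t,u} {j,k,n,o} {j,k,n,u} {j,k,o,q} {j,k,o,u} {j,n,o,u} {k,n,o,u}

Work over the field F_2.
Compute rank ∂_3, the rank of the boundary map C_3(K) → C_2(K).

n_0=10 n_1=42 n_2=49 n_3=13  [Z2]
∂1: piv[af,ag,ak,an,ao,aq,at,au,fj] rk=9  ker:fg,fk,fn,fo,fq,ft,fu,gk,gn,go,gq,gt,gu,jk,jn,jo,jq,ju,kn,ko,kq,kt,ku,no,nq,nt,nu,oq,ot,ou,qt,qu,tu
∂2: piv[afg,afn,aft,agk,agn,akn,ant,aot,atu,fgo,fgt,fgu,fjn,fju,fkn,fkq,fkt,fku,fnq,fnu,fot,fou,ftu,goq,jkn,jko,jkq,jno,joq,jou,jqu] rk=31  ker:fnt,gkn,gnt,got,gou,gtu,jku,jnu,kno,knq,knt,knu,koq,kou,ktu,noq,nou,otu
∂3: piv[fgot,fgou,fgtu,fjnu,fknq,fotu,jkno,jknu,jkoq,jkou,jnou] rk=11  ker:gotu,knou
rk∂_3=11

rank∂_3=11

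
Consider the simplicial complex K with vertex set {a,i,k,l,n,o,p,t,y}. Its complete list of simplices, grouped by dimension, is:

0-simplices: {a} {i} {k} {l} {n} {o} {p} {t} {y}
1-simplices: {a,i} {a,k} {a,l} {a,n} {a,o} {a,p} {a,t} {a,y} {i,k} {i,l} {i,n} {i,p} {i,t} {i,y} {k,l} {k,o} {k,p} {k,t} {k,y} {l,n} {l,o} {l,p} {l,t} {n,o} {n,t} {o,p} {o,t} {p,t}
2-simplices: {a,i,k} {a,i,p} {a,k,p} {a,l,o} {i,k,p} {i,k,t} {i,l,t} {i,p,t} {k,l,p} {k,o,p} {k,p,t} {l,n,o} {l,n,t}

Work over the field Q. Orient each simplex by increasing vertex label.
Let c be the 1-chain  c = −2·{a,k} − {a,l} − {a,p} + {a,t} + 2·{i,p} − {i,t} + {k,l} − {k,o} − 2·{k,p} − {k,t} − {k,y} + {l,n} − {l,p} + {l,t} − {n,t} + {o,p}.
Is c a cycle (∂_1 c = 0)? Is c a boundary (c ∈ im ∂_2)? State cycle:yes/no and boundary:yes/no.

n_0=9 n_1=28 n_2=13  [Q]
∂1: piv[ai,ak,al,an,ao,ap,at,ay] rk=8  ker:ik,il,in,ip,it,iy,kl,ko,kp,kt,ky,ln,lo,lp,lt,no,nt,op,ot,pt
∂2: piv[aik,aip,akp,alo,ikt,ilt,ipt,klp,kop,lno,lnt] rk=11  ker:ikp,kpt
∂1c = 3·{a} − {i} + 2·{k} − {l} + 2·{n} − 2·{o} − {p} − {t} − {y}

cycle:no boundary:no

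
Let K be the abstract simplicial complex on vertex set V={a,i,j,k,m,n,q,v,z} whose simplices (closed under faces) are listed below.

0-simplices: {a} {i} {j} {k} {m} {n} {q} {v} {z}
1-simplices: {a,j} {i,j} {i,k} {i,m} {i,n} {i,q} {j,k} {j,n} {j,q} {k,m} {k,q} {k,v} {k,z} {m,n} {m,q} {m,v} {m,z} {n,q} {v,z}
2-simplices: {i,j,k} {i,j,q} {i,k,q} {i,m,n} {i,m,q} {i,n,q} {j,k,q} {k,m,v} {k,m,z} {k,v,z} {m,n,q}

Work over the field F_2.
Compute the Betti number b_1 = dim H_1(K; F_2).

b_1=2

n_0=9 n_1=19 n_2=11  [Z2]
∂1: piv[aj,ij,ik,im,in,iq,kv,kz] rk=8  ker:jk,jn,jq,km,kq,mn,mq,mv,mz,nq,vz
∂2: piv[ijk,ijq,ikq,imn,imq,inq,kmv,kmz,kvz] rk=9  ker:jkq,mnq
b_1=(19−8)−9=2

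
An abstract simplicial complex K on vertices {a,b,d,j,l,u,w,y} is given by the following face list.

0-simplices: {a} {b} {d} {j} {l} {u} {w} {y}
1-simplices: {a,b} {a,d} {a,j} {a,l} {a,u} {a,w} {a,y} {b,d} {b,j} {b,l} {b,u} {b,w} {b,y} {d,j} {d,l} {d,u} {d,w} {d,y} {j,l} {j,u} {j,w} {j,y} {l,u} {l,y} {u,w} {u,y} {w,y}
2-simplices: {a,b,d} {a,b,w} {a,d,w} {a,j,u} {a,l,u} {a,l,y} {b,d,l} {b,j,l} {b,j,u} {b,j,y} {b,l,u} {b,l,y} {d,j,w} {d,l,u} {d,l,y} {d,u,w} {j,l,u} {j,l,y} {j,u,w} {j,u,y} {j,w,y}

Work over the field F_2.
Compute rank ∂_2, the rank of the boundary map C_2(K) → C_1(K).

n_0=8 n_1=27 n_2=21  [Z2]
∂1: piv[ab,ad,aj,al,au,aw,ay] rk=7  ker:bd,bj,bl,bu,bw,by,dj,dl,du,dw,dy,jl,ju,jw,jy,lu,ly,uw,uy,wy
∂2: piv[abd,abw,adw,aju,alu,aly,bdl,bjl,bju,bjy,blu,bly,djw,dlu,dly,duw,juw,juy,jwy] rk=19  ker:jlu,jly
rk∂_2=19

rank∂_2=19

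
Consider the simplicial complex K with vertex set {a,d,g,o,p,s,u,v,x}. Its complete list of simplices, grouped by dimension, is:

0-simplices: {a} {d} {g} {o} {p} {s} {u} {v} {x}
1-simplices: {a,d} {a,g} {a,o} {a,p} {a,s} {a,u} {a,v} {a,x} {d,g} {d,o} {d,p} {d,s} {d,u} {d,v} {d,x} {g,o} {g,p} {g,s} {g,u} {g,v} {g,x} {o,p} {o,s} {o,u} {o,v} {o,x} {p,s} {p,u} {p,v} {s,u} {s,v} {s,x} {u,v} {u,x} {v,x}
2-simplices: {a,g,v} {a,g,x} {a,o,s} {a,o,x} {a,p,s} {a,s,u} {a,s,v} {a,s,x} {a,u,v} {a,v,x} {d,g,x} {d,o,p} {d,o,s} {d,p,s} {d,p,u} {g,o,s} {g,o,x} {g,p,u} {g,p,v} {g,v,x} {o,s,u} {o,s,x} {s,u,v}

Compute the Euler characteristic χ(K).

n_0=9 n_1=35 n_2=23
χ=+9−35+23=-3

χ(K)=-3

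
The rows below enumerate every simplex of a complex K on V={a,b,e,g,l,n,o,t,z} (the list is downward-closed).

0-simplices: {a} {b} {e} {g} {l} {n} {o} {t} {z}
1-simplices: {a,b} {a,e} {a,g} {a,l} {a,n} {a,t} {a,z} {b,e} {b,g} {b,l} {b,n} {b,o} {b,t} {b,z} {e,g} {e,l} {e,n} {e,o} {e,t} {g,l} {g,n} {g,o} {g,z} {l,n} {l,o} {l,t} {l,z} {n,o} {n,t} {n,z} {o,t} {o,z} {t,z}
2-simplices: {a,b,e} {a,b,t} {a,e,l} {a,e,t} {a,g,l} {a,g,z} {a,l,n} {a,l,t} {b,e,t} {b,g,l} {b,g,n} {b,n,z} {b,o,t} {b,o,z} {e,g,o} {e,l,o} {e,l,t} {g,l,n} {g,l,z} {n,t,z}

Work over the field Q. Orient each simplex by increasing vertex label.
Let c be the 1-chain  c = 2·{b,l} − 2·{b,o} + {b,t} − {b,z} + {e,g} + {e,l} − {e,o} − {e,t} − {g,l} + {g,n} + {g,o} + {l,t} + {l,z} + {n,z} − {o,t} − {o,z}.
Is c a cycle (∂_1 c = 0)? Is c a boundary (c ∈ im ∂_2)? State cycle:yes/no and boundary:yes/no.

cycle:yes boundary:no

n_0=9 n_1=33 n_2=20  [Q]
∂1: piv[ab,ae,ag,al,an,at,az,bo] rk=8  ker:be,bg,bl,bn,bt,bz,eg,el,en,eo,et,gl,gn,go,gz,ln,lo,lt,lz,no,nt,nz,ot,oz,tz
∂2: piv[abe,abt,ael,aet,agl,agz,aln,alt,bgl,bgn,bnz,bot,boz,ego,elo,gln,glz,ntz] rk=18  ker:bet,elt
∂1c = 0
c vs im∂2: residual ≠ 0 ⇒ not boundary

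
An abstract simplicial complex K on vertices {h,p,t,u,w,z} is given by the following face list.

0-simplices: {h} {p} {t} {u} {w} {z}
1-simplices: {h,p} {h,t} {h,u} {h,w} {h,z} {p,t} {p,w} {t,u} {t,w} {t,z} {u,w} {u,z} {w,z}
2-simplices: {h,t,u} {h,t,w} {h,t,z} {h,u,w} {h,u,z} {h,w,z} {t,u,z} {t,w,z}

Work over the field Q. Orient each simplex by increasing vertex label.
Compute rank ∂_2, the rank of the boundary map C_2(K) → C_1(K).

n_0=6 n_1=13 n_2=8  [Q]
∂1: piv[hp,ht,hu,hw,hz] rk=5  ker:pt,pw,tu,tw,tz,uw,uz,wz
∂2: piv[htu,htw,htz,huw,huz,hwz] rk=6  ker:tuz,twz
rk∂_2=6

rank∂_2=6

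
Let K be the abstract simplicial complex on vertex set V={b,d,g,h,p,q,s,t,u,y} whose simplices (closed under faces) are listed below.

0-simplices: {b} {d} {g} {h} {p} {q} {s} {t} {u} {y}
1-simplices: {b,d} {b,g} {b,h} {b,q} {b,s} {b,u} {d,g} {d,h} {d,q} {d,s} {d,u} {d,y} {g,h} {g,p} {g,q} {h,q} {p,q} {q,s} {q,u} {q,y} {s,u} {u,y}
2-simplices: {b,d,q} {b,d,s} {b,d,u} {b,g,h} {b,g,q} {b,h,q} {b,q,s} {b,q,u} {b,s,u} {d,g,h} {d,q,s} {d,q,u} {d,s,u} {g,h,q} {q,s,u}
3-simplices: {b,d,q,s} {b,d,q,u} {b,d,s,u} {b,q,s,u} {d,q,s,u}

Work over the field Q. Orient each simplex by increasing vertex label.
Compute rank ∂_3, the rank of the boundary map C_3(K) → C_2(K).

rank∂_3=4

n_0=10 n_1=22 n_2=15 n_3=5  [Q]
∂1: piv[bd,bg,bh,bq,bs,bu,dy,gp] rk=8  ker:dg,dh,dq,ds,du,gh,gq,hq,pq,qs,qu,qy,su,uy
∂2: piv[bdq,bds,bdu,bgh,bgq,bhq,bqs,bqu,bsu,dgh] rk=10  ker:dqs,dqu,dsu,ghq,qsu
∂3: piv[bdqs,bdqu,bdsu,bqsu] rk=4  ker:dqsu
rk∂_3=4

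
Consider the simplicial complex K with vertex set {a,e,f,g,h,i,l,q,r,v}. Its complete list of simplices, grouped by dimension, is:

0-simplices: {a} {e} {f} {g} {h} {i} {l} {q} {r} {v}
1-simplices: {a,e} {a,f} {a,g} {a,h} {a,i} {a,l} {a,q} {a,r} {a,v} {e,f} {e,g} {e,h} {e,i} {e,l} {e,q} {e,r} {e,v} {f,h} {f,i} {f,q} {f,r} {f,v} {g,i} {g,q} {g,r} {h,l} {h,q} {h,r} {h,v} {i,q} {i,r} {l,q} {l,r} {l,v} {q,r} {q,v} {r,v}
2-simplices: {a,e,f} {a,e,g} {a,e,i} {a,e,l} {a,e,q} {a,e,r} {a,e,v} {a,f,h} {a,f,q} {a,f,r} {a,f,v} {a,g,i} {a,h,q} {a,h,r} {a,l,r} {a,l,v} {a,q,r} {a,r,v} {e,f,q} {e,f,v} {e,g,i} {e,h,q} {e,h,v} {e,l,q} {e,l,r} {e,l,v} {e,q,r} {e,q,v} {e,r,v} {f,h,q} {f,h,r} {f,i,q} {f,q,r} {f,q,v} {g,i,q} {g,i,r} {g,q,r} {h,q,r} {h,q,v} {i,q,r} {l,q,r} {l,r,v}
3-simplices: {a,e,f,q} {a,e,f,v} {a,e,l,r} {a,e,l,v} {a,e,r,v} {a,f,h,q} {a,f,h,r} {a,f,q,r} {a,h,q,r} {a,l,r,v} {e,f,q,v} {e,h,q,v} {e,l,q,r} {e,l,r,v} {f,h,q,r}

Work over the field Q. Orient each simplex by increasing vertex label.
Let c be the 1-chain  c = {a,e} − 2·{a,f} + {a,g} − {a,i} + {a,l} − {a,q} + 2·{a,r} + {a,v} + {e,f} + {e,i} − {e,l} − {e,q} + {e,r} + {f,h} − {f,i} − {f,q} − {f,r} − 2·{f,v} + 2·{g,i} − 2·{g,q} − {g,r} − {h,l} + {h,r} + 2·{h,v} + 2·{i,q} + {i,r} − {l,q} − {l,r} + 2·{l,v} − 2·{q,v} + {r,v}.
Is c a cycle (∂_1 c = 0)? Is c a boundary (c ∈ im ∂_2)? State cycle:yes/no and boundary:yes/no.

n_0=10 n_1=37 n_2=42 n_3=15  [Q]
∂1: piv[ae,af,ag,ah,ai,al,aq,ar,av] rk=9  ker:ef,eg,eh,ei,el,eq,er,ev,fh,fi,fq,fr,fv,gi,gq,gr,hl,hq,hr,hv,iq,ir,lq,lr,lv,qr,qv,rv
∂2: piv[aef,aeg,aei,ael,aeq,aer,aev,afh,afq,afr,afv,agi,ahq,ahr,alr,alv,aqr,arv,ehq,ehv,elq,eqv,fiq,giq,gir,gqr] rk=26  ker:efq,efv,egi,elr,elv,eqr,erv,fhq,fhr,fqr,fqv,hqr,hqv,iqr,lqr,lrv
∂3: piv[aefq,aefv,aelr,aelv,aerv,afhq,afhr,afqr,ahqr,alrv,efqv,ehqv,elqr] rk=13  ker:elrv,fhqr
∂1c = −2·{a} + 3·{f} + 2·{g} − {h} − 2·{i} − {l} − 2·{q} + {r} + 2·{v}

cycle:no boundary:no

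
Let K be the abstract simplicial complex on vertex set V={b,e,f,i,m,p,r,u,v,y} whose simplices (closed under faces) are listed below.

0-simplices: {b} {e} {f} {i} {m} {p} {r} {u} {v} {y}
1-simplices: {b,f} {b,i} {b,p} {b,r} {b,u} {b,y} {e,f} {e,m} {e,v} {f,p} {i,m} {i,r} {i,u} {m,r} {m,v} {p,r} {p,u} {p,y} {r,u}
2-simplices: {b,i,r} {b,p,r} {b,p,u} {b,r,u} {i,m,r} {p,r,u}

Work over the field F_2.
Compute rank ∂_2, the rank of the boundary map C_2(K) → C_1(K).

rank∂_2=5

n_0=10 n_1=19 n_2=6  [Z2]
∂1: piv[bf,bi,bp,br,bu,by,ef,em,ev] rk=9  ker:fp,im,ir,iu,mr,mv,pr,pu,py,ru
∂2: piv[bir,bpr,bpu,bru,imr] rk=5  ker:pru
rk∂_2=5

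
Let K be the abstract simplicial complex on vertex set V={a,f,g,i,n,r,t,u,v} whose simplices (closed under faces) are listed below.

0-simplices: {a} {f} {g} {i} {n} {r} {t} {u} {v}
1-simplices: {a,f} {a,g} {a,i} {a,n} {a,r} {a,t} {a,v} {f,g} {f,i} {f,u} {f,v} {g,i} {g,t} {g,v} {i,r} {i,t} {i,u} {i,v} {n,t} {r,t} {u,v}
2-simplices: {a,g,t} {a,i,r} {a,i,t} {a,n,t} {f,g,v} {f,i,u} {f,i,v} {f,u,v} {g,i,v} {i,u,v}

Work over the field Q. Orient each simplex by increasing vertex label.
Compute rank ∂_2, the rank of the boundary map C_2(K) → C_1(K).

n_0=9 n_1=21 n_2=10  [Q]
∂1: piv[af,ag,ai,an,ar,at,av,fu] rk=8  ker:fg,fi,fv,gi,gt,gv,ir,it,iu,iv,nt,rt,uv
∂2: piv[agt,air,ait,ant,fgv,fiu,fiv,fuv,giv] rk=9  ker:iuv
rk∂_2=9

rank∂_2=9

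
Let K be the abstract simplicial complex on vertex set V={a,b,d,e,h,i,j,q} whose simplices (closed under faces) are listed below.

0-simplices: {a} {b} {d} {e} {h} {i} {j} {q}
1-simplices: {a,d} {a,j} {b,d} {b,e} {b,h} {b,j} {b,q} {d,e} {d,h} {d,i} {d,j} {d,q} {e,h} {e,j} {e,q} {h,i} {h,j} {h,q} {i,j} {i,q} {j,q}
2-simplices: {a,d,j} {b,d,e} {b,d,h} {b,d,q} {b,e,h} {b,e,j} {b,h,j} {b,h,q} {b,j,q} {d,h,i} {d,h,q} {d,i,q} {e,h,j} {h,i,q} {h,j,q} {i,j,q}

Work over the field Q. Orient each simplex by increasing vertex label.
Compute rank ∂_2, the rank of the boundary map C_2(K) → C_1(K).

rank∂_2=12

n_0=8 n_1=21 n_2=16  [Q]
∂1: piv[ad,aj,bd,be,bh,bq,di] rk=7  ker:bj,de,dh,dj,dq,eh,ej,eq,hi,hj,hq,ij,iq,jq
∂2: piv[adj,bde,bdh,bdq,beh,bej,bhj,bhq,bjq,dhi,diq,ijq] rk=12  ker:dhq,ehj,hiq,hjq
rk∂_2=12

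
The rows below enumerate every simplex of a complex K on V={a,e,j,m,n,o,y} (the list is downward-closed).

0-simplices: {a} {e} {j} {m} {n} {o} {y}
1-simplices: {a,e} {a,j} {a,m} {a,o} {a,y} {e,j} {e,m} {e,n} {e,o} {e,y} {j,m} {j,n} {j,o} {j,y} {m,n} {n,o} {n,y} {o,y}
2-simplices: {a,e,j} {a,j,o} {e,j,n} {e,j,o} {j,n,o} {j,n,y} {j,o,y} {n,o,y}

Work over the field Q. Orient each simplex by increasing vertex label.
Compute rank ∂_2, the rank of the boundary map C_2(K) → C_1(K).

rank∂_2=7

n_0=7 n_1=18 n_2=8  [Q]
∂1: piv[ae,aj,am,ao,ay,en] rk=6  ker:ej,em,eo,ey,jm,jn,jo,jy,mn,no,ny,oy
∂2: piv[aej,ajo,ejn,ejo,jno,jny,joy] rk=7  ker:noy
rk∂_2=7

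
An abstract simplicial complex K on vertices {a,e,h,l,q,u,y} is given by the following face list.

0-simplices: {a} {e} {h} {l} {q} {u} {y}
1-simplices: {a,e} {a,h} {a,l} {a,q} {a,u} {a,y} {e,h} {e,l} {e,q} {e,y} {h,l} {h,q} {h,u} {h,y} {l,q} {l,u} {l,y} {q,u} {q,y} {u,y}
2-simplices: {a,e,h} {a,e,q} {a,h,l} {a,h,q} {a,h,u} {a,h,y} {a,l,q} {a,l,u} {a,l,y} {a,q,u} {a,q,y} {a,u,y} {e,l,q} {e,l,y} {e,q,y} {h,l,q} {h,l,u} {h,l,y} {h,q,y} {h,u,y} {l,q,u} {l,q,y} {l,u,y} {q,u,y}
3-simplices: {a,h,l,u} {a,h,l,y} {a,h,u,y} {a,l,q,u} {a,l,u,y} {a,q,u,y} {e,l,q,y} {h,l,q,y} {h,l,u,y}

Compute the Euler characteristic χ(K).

χ(K)=2

n_0=7 n_1=20 n_2=24 n_3=9
χ=+7−20+24−9=2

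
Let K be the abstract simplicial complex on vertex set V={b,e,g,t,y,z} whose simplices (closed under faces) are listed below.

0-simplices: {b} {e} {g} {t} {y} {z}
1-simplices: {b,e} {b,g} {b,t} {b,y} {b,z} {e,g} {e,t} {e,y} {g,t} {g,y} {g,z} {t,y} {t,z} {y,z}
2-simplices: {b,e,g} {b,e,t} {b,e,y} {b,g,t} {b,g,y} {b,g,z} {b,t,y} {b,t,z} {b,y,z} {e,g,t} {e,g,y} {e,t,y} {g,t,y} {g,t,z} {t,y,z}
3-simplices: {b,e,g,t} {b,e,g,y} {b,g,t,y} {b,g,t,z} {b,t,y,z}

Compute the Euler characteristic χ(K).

n_0=6 n_1=14 n_2=15 n_3=5
χ=+6−14+15−5=2

χ(K)=2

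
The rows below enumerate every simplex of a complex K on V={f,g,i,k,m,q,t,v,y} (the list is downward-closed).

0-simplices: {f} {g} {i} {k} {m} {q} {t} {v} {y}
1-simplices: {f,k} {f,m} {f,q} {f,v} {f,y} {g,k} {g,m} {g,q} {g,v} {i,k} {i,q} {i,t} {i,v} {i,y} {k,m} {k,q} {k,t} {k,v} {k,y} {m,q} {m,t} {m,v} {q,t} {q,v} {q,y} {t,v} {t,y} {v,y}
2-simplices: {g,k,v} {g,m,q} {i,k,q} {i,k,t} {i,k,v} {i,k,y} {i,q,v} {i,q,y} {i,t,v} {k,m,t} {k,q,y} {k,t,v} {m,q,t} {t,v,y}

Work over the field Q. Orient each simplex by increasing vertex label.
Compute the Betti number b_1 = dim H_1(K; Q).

b_1=8

n_0=9 n_1=28 n_2=14  [Q]
∂1: piv[fk,fm,fq,fv,fy,gk,ik,it] rk=8  ker:gm,gq,gv,iq,iv,iy,km,kq,kt,kv,ky,mq,mt,mv,qt,qv,qy,tv,ty,vy
∂2: piv[gkv,gmq,ikq,ikt,ikv,iky,iqv,iqy,itv,kmt,mqt,tvy] rk=12  ker:kqy,ktv
b_1=(28−8)−12=8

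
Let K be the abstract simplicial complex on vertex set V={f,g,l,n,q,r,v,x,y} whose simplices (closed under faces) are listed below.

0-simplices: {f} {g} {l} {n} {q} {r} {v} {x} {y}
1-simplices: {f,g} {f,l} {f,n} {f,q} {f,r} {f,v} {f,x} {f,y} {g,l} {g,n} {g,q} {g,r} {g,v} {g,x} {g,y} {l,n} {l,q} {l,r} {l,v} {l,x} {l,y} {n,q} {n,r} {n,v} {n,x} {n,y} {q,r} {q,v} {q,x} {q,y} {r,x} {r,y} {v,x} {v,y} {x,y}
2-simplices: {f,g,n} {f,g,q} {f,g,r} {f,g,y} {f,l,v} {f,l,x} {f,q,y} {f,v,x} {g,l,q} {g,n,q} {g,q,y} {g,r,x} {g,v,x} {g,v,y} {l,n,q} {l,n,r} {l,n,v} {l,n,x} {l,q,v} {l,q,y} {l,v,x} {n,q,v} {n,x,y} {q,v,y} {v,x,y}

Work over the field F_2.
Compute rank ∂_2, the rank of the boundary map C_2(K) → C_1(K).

n_0=9 n_1=35 n_2=25  [Z2]
∂1: piv[fg,fl,fn,fq,fr,fv,fx,fy] rk=8  ker:gl,gn,gq,gr,gv,gx,gy,ln,lq,lr,lv,lx,ly,nq,nr,nv,nx,ny,qr,qv,qx,qy,rx,ry,vx,vy,xy
∂2: piv[fgn,fgq,fgr,fgy,flv,flx,fqy,fvx,glq,gnq,grx,gvx,gvy,lnq,lnr,lnv,lnx,lqv,lqy,nxy,qvy,vxy] rk=22  ker:gqy,lvx,nqv
rk∂_2=22

rank∂_2=22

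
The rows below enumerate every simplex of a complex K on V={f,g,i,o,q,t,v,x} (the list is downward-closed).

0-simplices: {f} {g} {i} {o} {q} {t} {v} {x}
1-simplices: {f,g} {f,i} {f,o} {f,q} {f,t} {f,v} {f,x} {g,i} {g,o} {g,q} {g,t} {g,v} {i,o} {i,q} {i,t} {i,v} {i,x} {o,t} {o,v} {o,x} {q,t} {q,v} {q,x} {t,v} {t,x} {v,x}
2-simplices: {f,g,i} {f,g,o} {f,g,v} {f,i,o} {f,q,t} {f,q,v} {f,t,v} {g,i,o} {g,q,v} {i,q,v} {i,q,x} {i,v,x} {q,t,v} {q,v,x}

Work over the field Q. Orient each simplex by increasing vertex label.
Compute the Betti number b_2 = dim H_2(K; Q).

b_2=3

n_0=8 n_1=26 n_2=14  [Q]
∂1: piv[fg,fi,fo,fq,ft,fv,fx] rk=7  ker:gi,go,gq,gt,gv,io,iq,it,iv,ix,ot,ov,ox,qt,qv,qx,tv,tx,vx
∂2: piv[fgi,fgo,fgv,fio,fqt,fqv,ftv,gqv,iqv,iqx,ivx] rk=11  ker:gio,qtv,qvx
b_2=(14−11)−0=3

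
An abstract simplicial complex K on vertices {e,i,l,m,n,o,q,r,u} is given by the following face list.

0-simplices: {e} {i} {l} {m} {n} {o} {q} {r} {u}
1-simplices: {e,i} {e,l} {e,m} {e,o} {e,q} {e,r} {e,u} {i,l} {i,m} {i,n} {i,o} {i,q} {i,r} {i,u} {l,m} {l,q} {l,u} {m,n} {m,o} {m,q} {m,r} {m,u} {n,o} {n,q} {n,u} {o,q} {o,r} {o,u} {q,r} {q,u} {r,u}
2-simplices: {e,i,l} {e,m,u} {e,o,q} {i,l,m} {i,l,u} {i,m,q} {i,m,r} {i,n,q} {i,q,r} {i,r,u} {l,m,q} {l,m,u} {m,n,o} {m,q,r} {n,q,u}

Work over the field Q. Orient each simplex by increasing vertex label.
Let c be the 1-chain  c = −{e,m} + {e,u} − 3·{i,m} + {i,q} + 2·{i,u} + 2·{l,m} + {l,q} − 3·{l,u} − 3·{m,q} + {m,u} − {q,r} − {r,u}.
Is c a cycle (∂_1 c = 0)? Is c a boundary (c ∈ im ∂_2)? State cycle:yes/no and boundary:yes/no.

cycle:yes boundary:yes

n_0=9 n_1=31 n_2=15  [Q]
∂1: piv[ei,el,em,eo,eq,er,eu,in] rk=8  ker:il,im,io,iq,ir,iu,lm,lq,lu,mn,mo,mq,mr,mu,no,nq,nu,oq,or,ou,qr,qu,ru
∂2: piv[eil,emu,eoq,ilm,ilu,imq,imr,inq,iqr,iru,lmq,lmu,mno,nqu] rk=14  ker:mqr
∂1c = 0
c vs im∂2: reduces to 0 ⇒ boundary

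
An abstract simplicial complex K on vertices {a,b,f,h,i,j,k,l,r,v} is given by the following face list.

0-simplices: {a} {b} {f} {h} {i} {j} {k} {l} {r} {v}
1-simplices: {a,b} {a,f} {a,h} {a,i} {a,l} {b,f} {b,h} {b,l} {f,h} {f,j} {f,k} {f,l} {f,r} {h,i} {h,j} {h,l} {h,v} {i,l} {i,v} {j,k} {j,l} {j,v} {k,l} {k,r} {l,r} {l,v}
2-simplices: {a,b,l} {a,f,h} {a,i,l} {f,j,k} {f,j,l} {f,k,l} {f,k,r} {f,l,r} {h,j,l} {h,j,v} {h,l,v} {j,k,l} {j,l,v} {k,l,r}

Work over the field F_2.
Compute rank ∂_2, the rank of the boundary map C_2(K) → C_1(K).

rank∂_2=11

n_0=10 n_1=26 n_2=14  [Z2]
∂1: piv[ab,af,ah,ai,al,fj,fk,fr,hv] rk=9  ker:bf,bh,bl,fh,fl,hi,hj,hl,il,iv,jk,jl,jv,kl,kr,lr,lv
∂2: piv[abl,afh,ail,fjk,fjl,fkl,fkr,flr,hjl,hjv,hlv] rk=11  ker:jkl,jlv,klr
rk∂_2=11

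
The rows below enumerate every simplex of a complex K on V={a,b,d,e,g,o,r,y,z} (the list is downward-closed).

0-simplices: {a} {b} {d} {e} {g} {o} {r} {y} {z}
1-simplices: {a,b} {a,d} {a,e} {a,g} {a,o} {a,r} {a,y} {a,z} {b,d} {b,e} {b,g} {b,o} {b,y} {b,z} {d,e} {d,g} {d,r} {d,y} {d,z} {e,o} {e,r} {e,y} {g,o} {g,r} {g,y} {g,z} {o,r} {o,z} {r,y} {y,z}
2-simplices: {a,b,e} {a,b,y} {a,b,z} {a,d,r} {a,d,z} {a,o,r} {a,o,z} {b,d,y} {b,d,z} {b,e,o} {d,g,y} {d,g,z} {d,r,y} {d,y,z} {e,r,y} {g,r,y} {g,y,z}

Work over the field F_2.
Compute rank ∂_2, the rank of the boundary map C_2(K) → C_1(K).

rank∂_2=16

n_0=9 n_1=30 n_2=17  [Z2]
∂1: piv[ab,ad,ae,ag,ao,ar,ay,az] rk=8  ker:bd,be,bg,bo,by,bz,de,dg,dr,dy,dz,eo,er,ey,go,gr,gy,gz,or,oz,ry,yz
∂2: piv[abe,aby,abz,adr,adz,aor,aoz,bdy,bdz,beo,dgy,dgz,dry,dyz,ery,gry] rk=16  ker:gyz
rk∂_2=16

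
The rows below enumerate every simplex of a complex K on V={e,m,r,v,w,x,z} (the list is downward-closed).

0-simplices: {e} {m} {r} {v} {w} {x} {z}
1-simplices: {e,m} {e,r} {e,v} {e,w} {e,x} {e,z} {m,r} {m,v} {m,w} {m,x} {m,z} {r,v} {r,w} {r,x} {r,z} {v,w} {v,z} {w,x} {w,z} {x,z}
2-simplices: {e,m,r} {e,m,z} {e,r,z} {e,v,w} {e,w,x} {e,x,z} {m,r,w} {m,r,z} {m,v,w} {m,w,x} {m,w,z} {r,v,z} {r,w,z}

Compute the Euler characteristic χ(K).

χ(K)=0

n_0=7 n_1=20 n_2=13
χ=+7−20+13=0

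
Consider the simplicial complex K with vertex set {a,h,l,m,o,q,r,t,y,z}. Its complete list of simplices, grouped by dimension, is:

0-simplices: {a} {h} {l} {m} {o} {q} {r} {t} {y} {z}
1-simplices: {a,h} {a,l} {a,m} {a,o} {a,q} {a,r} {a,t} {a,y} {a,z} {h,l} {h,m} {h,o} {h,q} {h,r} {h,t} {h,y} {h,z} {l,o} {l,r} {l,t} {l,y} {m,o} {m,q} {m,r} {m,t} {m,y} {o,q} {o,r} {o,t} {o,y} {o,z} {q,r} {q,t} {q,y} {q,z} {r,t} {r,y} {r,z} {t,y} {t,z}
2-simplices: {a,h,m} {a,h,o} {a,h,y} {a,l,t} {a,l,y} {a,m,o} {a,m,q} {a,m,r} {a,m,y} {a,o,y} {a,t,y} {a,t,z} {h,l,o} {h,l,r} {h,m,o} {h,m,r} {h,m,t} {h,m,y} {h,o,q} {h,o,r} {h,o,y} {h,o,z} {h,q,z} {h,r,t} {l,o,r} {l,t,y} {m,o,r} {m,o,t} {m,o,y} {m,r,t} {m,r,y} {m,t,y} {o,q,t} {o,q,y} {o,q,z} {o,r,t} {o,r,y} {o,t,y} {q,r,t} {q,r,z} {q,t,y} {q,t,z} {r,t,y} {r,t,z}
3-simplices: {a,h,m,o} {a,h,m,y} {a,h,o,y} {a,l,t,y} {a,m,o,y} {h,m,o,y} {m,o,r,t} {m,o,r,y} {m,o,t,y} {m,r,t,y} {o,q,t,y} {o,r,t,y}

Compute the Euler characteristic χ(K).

χ(K)=2

n_0=10 n_1=40 n_2=44 n_3=12
χ=+10−40+44−12=2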